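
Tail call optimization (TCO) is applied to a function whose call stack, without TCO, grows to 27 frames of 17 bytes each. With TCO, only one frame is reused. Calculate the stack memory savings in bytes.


Without TCO: 27 * 17 = 459 bytes
With TCO: reuse 1 frame = 17 bytes
Savings = 459 - 17 = 442

442


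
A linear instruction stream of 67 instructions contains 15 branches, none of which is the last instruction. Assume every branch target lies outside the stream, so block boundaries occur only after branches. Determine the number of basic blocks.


With no in-sequence branch targets, the leaders are the first instruction plus the instruction after each branch.
Number of basic blocks = branches + 1
= 15 + 1 = 16

16


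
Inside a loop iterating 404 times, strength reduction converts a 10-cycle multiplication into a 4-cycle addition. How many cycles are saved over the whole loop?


Per-iteration saving = 10 - 4 = 6
Total saved = 404 * 6 = 2424

2424


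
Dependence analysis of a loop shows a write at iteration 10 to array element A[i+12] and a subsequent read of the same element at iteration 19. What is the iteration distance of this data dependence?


Distance = read iteration - write iteration
= 19 - 10 = 9

9


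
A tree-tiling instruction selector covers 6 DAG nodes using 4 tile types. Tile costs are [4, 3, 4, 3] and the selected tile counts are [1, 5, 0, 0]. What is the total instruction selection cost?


Total cost = sum(count_i * cost_i)
= 1*4 + 5*3 + 0*4 + 0*3
= 19

19


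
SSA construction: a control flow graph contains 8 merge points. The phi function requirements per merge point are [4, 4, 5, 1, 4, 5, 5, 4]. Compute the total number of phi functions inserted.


Total phi functions = sum of phi functions at each join node
= 4 + 4 + 5 + 1 + 4 + 5 + 5 + 4 = 32

32


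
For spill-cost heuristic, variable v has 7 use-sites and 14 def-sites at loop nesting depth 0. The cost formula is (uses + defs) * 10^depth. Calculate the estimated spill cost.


uses + defs = 7 + 14 = 21
10^0 = 1
Spill cost = 21 * 1 = 21

21


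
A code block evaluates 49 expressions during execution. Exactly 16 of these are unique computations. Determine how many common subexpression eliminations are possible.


CSE count = total expressions - unique expressions
= 49 - 16 = 33

33


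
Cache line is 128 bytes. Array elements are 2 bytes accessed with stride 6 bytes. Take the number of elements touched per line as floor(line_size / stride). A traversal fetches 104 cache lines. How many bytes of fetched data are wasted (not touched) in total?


Elements per line = floor(128 / 6) = 21
Bytes used per line = 21 * 2 = 42
Wasted per line = 128 - 42 = 86
Total wasted = 86 * 104 = 8944

8944


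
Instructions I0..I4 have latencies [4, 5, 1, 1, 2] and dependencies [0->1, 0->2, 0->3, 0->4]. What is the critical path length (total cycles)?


Compute longest path through dependency graph: dist(Ik) = max over predecessors of dist + latency(Ik).
dist(I0) = latency 4 = 4
dist(I1) = dist(I0) + 5 = 4 + 5 = 9
dist(I2) = dist(I0) + 1 = 4 + 1 = 5
dist(I3) = dist(I0) + 1 = 4 + 1 = 5
dist(I4) = dist(I0) + 2 = 4 + 2 = 6
Critical path = max dist = 9

9


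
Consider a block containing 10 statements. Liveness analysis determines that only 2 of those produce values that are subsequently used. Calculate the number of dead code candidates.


Dead code = total statements - live definitions
= 10 - 2 = 8

8


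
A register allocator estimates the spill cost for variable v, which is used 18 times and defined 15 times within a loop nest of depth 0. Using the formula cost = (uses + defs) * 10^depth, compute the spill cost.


uses + defs = 18 + 15 = 33
10^0 = 1
Spill cost = 33 * 1 = 33

33


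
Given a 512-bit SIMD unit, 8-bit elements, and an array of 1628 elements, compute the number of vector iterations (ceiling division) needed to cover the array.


Width = 512 / 8 = 64 elements per vector op
Iterations = ceil(1628 / 64) = 26

26


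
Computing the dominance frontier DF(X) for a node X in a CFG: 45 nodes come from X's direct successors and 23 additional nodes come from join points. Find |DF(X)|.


DF(X) = direct successor contributions + join point contributions
= 45 + 23 = 68

68


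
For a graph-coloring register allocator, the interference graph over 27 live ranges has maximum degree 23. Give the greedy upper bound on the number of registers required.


Greedy coloring never needs more than (max_degree + 1) colors: when coloring a vertex, at most max_degree neighbors are already colored.
Upper bound = 23 + 1 = 24

24


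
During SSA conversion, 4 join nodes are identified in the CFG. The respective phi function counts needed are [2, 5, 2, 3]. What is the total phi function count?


Total phi functions = sum of phi functions at each join node
= 2 + 5 + 2 + 3 = 12

12


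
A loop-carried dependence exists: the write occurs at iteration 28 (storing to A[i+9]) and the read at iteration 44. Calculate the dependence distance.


Distance = read iteration - write iteration
= 44 - 28 = 16

16


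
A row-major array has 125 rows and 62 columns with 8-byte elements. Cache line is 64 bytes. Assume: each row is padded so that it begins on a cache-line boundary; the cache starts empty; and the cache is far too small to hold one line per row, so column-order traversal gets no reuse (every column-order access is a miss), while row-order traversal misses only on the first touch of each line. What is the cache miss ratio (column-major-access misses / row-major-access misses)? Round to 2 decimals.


Each row occupies 62 * 8 = 496 bytes and starts on a line boundary, so it spans ceil(496 / 64) = 8 cache lines.
Row-major traversal misses (one per line touched): 125 * ceil(62 * 8 / 64) = 1000
Column-major traversal misses (no reuse, every access misses): 125 * 62 = 7750
Ratio = 7750 / 1000 = 7.75

7.75


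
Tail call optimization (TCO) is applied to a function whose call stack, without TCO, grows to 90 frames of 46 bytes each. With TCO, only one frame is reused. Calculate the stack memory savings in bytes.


Without TCO: 90 * 46 = 4140 bytes
With TCO: reuse 1 frame = 46 bytes
Savings = 4140 - 46 = 4094

4094


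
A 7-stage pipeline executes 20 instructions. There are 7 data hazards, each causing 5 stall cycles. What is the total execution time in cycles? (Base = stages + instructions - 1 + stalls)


Base cycles = 7 + 20 - 1 = 26
Total stalls = 7 * 5 = 35
Total = 26 + 35 = 61

61


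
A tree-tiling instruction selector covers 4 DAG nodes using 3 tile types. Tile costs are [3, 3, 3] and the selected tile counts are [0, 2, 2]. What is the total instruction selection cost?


Total cost = sum(count_i * cost_i)
= 0*3 + 2*3 + 2*3
= 12

12


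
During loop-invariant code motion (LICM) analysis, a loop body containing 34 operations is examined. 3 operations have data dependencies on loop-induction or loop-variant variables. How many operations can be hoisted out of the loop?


Invariant candidates = total - loop-dependent
= 34 - 3 = 31

31


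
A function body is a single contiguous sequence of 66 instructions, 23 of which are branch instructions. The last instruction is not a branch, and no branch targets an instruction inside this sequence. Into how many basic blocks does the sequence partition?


With no in-sequence branch targets, the leaders are the first instruction plus the instruction after each branch.
Number of basic blocks = branches + 1
= 23 + 1 = 24

24


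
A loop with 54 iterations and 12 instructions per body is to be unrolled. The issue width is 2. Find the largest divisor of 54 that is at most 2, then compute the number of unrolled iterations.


Largest divisor of 54 <= 2 is 2
New iterations = 54 / 2 = 27

27


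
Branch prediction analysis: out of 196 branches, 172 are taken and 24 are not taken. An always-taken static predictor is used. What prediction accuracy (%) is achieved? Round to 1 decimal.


Predictor: always-taken
Correct predictions = 172
Accuracy = 172 / 196 * 100 = 87.8%

87.8


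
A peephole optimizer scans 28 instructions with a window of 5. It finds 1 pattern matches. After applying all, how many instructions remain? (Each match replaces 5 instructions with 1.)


Each match removes 4 instructions.
Total removed = 1 * 4 = 4
Remaining = 28 - 4 = 24

24


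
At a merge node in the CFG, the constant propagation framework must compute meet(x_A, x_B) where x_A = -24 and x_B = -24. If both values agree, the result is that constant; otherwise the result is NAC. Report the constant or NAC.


Meet operation: if both paths give the same constant, result is that constant; if they differ, result is NAC (not-a-constant).
Path A: -24, Path B: -24 -> equal
Result: constant -> -24

-24


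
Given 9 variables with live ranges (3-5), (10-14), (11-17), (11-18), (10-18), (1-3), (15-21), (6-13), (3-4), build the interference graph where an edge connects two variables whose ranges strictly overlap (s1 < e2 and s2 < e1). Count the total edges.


Check all pairs for overlapping intervals.
Two intervals (s1,e1) and (s2,e2) overlap if s1 < e2 and s2 < e1.
v0 (3-5) vs v1..v8: overlaps v8 -> 1
v1 (10-14) vs v2..v8: overlaps v2, v3, v4, v7 -> 4
v2 (11-17) vs v3..v8: overlaps v3, v4, v6, v7 -> 4
v3 (11-18) vs v4..v8: overlaps v4, v6, v7 -> 3
v4 (10-18) vs v5..v8: overlaps v6, v7 -> 2
v5 (1-3) vs v6..v8: overlaps none -> 0
v6 (15-21) vs v7..v8: overlaps none -> 0
v7 (6-13) vs v8: overlaps none -> 0
Total overlapping pairs = 1 + 4 + 4 + 3 + 2 + 0 + 0 + 0 = 14

14


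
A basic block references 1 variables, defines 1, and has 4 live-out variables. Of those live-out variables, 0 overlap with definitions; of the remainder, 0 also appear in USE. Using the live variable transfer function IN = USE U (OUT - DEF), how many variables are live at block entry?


OUT - DEF: 4 - 0 = 4
|IN| = |USE| + |OUT - DEF| - |USE ∩ (OUT - DEF)| = 1 + 4 - 0 = 5

5


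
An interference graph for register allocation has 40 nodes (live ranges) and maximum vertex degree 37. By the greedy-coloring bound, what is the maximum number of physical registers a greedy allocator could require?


Greedy coloring never needs more than (max_degree + 1) colors: when coloring a vertex, at most max_degree neighbors are already colored.
Upper bound = 37 + 1 = 38

38


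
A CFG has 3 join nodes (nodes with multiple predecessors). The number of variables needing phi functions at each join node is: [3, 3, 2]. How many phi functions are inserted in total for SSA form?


Total phi functions = sum of phi functions at each join node
= 3 + 3 + 2 = 8

8


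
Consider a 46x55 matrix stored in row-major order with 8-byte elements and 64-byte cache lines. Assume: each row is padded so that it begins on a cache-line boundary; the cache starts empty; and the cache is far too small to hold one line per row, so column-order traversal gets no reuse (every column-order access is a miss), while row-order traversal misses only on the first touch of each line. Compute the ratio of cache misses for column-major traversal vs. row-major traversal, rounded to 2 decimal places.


Each row occupies 55 * 8 = 440 bytes and starts on a line boundary, so it spans ceil(440 / 64) = 7 cache lines.
Row-major traversal misses (one per line touched): 46 * ceil(55 * 8 / 64) = 322
Column-major traversal misses (no reuse, every access misses): 46 * 55 = 2530
Ratio = 2530 / 322 = 7.86

7.86


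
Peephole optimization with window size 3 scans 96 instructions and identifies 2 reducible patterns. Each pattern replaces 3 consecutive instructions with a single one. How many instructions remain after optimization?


Each match removes 2 instructions.
Total removed = 2 * 2 = 4
Remaining = 96 - 4 = 92

92


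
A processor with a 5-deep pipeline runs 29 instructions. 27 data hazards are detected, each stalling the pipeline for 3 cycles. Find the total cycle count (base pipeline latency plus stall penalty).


Base cycles = 5 + 29 - 1 = 33
Total stalls = 27 * 3 = 81
Total = 33 + 81 = 114

114


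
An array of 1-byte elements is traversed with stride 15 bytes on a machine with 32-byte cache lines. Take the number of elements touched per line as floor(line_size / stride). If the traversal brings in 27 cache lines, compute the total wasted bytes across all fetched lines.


Elements per line = floor(32 / 15) = 2
Bytes used per line = 2 * 1 = 2
Wasted per line = 32 - 2 = 30
Total wasted = 30 * 27 = 810

810


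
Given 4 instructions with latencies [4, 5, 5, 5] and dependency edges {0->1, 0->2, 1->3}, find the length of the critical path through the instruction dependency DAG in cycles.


Compute longest path through dependency graph: dist(Ik) = max over predecessors of dist + latency(Ik).
dist(I0) = latency 4 = 4
dist(I1) = dist(I0) + 5 = 4 + 5 = 9
dist(I2) = dist(I0) + 5 = 4 + 5 = 9
dist(I3) = dist(I1) + 5 = 9 + 5 = 14
Critical path = max dist = 14

14


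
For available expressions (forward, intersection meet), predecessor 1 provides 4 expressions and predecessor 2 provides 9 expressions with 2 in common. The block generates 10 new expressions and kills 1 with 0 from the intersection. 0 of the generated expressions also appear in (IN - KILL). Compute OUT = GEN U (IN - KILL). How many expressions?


IN = intersection of predecessors = 2
IN - KILL = 2 - 0 = 2
|OUT| = |GEN| + |IN - KILL| - |GEN ∩ (IN - KILL)| = 10 + 2 - 0 = 12

12


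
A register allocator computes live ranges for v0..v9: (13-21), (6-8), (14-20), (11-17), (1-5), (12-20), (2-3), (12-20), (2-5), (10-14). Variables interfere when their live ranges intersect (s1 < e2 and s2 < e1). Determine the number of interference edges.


Check all pairs for overlapping intervals.
Two intervals (s1,e1) and (s2,e2) overlap if s1 < e2 and s2 < e1.
v0 (13-21) vs v1..v9: overlaps v2, v3, v5, v7, v9 -> 5
v1 (6-8) vs v2..v9: overlaps none -> 0
v2 (14-20) vs v3..v9: overlaps v3, v5, v7 -> 3
v3 (11-17) vs v4..v9: overlaps v5, v7, v9 -> 3
v4 (1-5) vs v5..v9: overlaps v6, v8 -> 2
v5 (12-20) vs v6..v9: overlaps v7, v9 -> 2
v6 (2-3) vs v7..v9: overlaps v8 -> 1
v7 (12-20) vs v8..v9: overlaps v9 -> 1
v8 (2-5) vs v9: overlaps none -> 0
Total overlapping pairs = 5 + 0 + 3 + 3 + 2 + 2 + 1 + 1 + 0 = 17

17


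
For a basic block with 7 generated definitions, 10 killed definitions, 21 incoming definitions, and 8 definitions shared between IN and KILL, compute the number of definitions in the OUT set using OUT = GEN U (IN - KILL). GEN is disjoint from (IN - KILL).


IN - KILL: 21 - 8 = 13 surviving definitions
OUT = GEN + surviving = 7 + 13 = 20

20


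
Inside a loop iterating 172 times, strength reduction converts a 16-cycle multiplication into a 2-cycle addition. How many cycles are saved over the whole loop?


Per-iteration saving = 16 - 2 = 14
Total saved = 172 * 14 = 2408

2408


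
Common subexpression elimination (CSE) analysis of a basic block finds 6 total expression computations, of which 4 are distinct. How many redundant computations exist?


CSE count = total expressions - unique expressions
= 6 - 4 = 2

2


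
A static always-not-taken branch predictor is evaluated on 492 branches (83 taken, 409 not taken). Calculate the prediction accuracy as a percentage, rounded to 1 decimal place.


Predictor: always-not-taken
Correct predictions = 409
Accuracy = 409 / 492 * 100 = 83.1%

83.1


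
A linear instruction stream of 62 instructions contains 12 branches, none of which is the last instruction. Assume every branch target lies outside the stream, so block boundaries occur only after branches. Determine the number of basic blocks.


With no in-sequence branch targets, the leaders are the first instruction plus the instruction after each branch.
Number of basic blocks = branches + 1
= 12 + 1 = 13

13


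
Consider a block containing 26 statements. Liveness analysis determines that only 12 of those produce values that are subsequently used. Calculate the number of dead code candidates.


Dead code = total statements - live definitions
= 26 - 12 = 14

14


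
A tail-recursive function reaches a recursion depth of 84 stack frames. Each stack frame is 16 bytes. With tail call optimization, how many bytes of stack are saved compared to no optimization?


Without TCO: 84 * 16 = 1344 bytes
With TCO: reuse 1 frame = 16 bytes
Savings = 1344 - 16 = 1328

1328


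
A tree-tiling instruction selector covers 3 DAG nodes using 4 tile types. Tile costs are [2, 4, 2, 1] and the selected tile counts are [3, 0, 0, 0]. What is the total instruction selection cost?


Total cost = sum(count_i * cost_i)
= 3*2 + 0*4 + 0*2 + 0*1
= 6

6


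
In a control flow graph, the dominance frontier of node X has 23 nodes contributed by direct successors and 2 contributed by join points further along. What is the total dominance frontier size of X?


DF(X) = direct successor contributions + join point contributions
= 23 + 2 = 25

25


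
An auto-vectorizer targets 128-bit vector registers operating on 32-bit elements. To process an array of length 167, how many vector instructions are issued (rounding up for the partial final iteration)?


Width = 128 / 32 = 4 elements per vector op
Iterations = ceil(167 / 4) = 42

42


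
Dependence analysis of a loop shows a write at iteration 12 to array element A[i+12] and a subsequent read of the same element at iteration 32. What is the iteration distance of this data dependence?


Distance = read iteration - write iteration
= 32 - 12 = 20

20


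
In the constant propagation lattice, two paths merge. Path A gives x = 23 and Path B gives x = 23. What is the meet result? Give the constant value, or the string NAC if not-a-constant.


Meet operation: if both paths give the same constant, result is that constant; if they differ, result is NAC (not-a-constant).
Path A: 23, Path B: 23 -> equal
Result: constant -> 23

23


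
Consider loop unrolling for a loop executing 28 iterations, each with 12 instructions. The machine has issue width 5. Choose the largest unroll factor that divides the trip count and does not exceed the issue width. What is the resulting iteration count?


Largest divisor of 28 <= 5 is 4
New iterations = 28 / 4 = 7

7


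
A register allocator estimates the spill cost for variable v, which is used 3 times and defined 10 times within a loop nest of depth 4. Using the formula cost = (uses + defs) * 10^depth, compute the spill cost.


uses + defs = 3 + 10 = 13
10^4 = 10000
Spill cost = 13 * 10000 = 130000

130000


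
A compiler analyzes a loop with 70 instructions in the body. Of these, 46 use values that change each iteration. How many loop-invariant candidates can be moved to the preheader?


Invariant candidates = total - loop-dependent
= 70 - 46 = 24

24


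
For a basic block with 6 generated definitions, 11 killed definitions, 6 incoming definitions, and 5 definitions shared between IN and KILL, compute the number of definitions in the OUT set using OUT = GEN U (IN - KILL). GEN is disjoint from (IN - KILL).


IN - KILL: 6 - 5 = 1 surviving definitions
OUT = GEN + surviving = 6 + 1 = 7

7


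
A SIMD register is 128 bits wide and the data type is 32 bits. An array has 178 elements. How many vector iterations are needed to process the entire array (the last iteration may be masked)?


Width = 128 / 32 = 4 elements per vector op
Iterations = ceil(178 / 4) = 45

45


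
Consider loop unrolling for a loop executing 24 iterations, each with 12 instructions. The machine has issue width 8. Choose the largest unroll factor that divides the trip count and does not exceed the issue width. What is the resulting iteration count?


Largest divisor of 24 <= 8 is 8
New iterations = 24 / 8 = 3

3


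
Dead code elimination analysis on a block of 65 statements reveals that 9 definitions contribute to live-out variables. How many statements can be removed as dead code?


Dead code = total statements - live definitions
= 65 - 9 = 56

56


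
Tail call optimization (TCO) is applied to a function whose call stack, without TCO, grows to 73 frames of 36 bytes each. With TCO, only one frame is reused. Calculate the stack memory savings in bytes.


Without TCO: 73 * 36 = 2628 bytes
With TCO: reuse 1 frame = 36 bytes
Savings = 2628 - 36 = 2592

2592


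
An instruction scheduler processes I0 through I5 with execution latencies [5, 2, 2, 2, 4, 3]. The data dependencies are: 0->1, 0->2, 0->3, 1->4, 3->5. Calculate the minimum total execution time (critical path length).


Compute longest path through dependency graph: dist(Ik) = max over predecessors of dist + latency(Ik).
dist(I0) = latency 5 = 5
dist(I1) = dist(I0) + 2 = 5 + 2 = 7
dist(I2) = dist(I0) + 2 = 5 + 2 = 7
dist(I3) = dist(I0) + 2 = 5 + 2 = 7
dist(I4) = dist(I1) + 4 = 7 + 4 = 11
dist(I5) = dist(I3) + 3 = 7 + 3 = 10
Critical path = max dist = 11

11


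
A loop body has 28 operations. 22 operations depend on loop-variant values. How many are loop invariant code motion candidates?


Invariant candidates = total - loop-dependent
= 28 - 22 = 6

6


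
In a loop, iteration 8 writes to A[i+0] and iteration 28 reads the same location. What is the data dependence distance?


Distance = read iteration - write iteration
= 28 - 8 = 20

20


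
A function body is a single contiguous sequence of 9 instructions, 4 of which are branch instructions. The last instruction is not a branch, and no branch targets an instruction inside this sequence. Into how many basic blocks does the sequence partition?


With no in-sequence branch targets, the leaders are the first instruction plus the instruction after each branch.
Number of basic blocks = branches + 1
= 4 + 1 = 5

5


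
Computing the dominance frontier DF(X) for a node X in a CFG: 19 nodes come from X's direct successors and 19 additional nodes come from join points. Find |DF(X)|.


DF(X) = direct successor contributions + join point contributions
= 19 + 19 = 38

38


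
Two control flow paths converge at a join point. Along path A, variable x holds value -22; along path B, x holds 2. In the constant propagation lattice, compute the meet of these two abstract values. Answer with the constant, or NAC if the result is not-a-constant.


Meet operation: if both paths give the same constant, result is that constant; if they differ, result is NAC (not-a-constant).
Path A: -22, Path B: 2 -> differ
Result: not-a-constant -> NAC

NAC


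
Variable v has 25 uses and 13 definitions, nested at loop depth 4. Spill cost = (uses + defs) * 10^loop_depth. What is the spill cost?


uses + defs = 25 + 13 = 38
10^4 = 10000
Spill cost = 38 * 10000 = 380000

380000


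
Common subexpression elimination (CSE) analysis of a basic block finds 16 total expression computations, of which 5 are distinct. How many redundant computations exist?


CSE count = total expressions - unique expressions
= 16 - 5 = 11

11


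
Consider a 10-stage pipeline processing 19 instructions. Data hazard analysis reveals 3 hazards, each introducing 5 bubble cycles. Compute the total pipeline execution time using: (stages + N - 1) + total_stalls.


Base cycles = 10 + 19 - 1 = 28
Total stalls = 3 * 5 = 15
Total = 28 + 15 = 43

43


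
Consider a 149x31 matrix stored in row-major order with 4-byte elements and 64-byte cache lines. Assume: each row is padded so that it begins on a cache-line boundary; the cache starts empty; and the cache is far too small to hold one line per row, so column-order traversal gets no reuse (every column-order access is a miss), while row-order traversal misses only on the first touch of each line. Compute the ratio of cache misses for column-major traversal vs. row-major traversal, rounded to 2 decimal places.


Each row occupies 31 * 4 = 124 bytes and starts on a line boundary, so it spans ceil(124 / 64) = 2 cache lines.
Row-major traversal misses (one per line touched): 149 * ceil(31 * 4 / 64) = 298
Column-major traversal misses (no reuse, every access misses): 149 * 31 = 4619
Ratio = 4619 / 298 = 15.5

15.5


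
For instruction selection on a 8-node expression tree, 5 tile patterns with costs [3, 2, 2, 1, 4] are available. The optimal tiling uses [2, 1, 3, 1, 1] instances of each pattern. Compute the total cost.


Total cost = sum(count_i * cost_i)
= 2*3 + 1*2 + 3*2 + 1*1 + 1*4
= 19

19


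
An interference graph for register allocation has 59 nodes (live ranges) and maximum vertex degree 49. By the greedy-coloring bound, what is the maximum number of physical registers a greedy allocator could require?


Greedy coloring never needs more than (max_degree + 1) colors: when coloring a vertex, at most max_degree neighbors are already colored.
Upper bound = 49 + 1 = 50

50


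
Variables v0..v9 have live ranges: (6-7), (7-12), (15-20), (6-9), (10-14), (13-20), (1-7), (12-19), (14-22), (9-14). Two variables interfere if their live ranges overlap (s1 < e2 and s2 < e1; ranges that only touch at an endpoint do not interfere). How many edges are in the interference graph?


Check all pairs for overlapping intervals.
Two intervals (s1,e1) and (s2,e2) overlap if s1 < e2 and s2 < e1.
v0 (6-7) vs v1..v9: overlaps v3, v6 -> 2
v1 (7-12) vs v2..v9: overlaps v3, v4, v9 -> 3
v2 (15-20) vs v3..v9: overlaps v5, v7, v8 -> 3
v3 (6-9) vs v4..v9: overlaps v6 -> 1
v4 (10-14) vs v5..v9: overlaps v5, v7, v9 -> 3
v5 (13-20) vs v6..v9: overlaps v7, v8, v9 -> 3
v6 (1-7) vs v7..v9: overlaps none -> 0
v7 (12-19) vs v8..v9: overlaps v8, v9 -> 2
v8 (14-22) vs v9: overlaps none -> 0
Total overlapping pairs = 2 + 3 + 3 + 1 + 3 + 3 + 0 + 2 + 0 = 17

17


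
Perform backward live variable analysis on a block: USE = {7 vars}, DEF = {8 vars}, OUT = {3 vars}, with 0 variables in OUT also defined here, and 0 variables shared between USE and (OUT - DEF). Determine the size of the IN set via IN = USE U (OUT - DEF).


OUT - DEF: 3 - 0 = 3
|IN| = |USE| + |OUT - DEF| - |USE ∩ (OUT - DEF)| = 7 + 3 - 0 = 10

10


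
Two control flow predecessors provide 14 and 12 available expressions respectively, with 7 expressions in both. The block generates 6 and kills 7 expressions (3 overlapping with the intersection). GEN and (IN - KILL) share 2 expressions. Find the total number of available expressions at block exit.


IN = intersection of predecessors = 7
IN - KILL = 7 - 3 = 4
|OUT| = |GEN| + |IN - KILL| - |GEN ∩ (IN - KILL)| = 6 + 4 - 2 = 8

8


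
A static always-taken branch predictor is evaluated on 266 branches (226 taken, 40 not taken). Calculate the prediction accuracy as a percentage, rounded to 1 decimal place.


Predictor: always-taken
Correct predictions = 226
Accuracy = 226 / 266 * 100 = 85.0%

85.0


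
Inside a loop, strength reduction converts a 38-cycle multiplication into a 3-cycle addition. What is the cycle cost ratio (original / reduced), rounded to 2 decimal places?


Ratio = mult_cost / add_cost = 38 / 3 = 12.67

12.67


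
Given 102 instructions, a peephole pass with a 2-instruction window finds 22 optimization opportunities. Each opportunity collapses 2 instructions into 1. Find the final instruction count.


Each match removes 1 instructions.
Total removed = 22 * 1 = 22
Remaining = 102 - 22 = 80

80


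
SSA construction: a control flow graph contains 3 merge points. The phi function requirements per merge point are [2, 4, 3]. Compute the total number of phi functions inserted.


Total phi functions = sum of phi functions at each join node
= 2 + 4 + 3 = 9

9


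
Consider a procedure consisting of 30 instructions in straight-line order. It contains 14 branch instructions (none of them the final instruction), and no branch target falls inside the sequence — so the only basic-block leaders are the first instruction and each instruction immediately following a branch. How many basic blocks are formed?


With no in-sequence branch targets, the leaders are the first instruction plus the instruction after each branch.
Number of basic blocks = branches + 1
= 14 + 1 = 15

15


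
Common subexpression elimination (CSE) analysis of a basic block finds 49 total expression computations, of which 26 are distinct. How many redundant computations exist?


CSE count = total expressions - unique expressions
= 49 - 26 = 23

23


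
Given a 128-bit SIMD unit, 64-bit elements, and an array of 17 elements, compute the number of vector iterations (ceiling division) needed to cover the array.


Width = 128 / 64 = 2 elements per vector op
Iterations = ceil(17 / 2) = 9

9


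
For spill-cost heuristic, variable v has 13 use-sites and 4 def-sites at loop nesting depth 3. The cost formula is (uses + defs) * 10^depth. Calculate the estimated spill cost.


uses + defs = 13 + 4 = 17
10^3 = 1000
Spill cost = 17 * 1000 = 17000

17000


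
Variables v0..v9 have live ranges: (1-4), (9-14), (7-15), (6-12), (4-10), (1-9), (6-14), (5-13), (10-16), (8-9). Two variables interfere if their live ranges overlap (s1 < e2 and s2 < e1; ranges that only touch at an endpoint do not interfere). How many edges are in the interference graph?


Check all pairs for overlapping intervals.
Two intervals (s1,e1) and (s2,e2) overlap if s1 < e2 and s2 < e1.
v0 (1-4) vs v1..v9: overlaps v5 -> 1
v1 (9-14) vs v2..v9: overlaps v2, v3, v4, v6, v7, v8 -> 6
v2 (7-15) vs v3..v9: overlaps v3, v4, v5, v6, v7, v8, v9 -> 7
v3 (6-12) vs v4..v9: overlaps v4, v5, v6, v7, v8, v9 -> 6
v4 (4-10) vs v5..v9: overlaps v5, v6, v7, v9 -> 4
v5 (1-9) vs v6..v9: overlaps v6, v7, v9 -> 3
v6 (6-14) vs v7..v9: overlaps v7, v8, v9 -> 3
v7 (5-13) vs v8..v9: overlaps v8, v9 -> 2
v8 (10-16) vs v9: overlaps none -> 0
Total overlapping pairs = 1 + 6 + 7 + 6 + 4 + 3 + 3 + 2 + 0 = 32

32


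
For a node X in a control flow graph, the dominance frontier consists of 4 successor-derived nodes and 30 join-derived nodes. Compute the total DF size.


DF(X) = direct successor contributions + join point contributions
= 4 + 30 = 34

34


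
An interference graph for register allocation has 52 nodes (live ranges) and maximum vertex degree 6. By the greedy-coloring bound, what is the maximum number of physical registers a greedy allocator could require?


Greedy coloring never needs more than (max_degree + 1) colors: when coloring a vertex, at most max_degree neighbors are already colored.
Upper bound = 6 + 1 = 7

7


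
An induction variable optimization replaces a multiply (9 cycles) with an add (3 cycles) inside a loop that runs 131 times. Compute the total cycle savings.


Per-iteration saving = 9 - 3 = 6
Total saved = 131 * 6 = 786

786


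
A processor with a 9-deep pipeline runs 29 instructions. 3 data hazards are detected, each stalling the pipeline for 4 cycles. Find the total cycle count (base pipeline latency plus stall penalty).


Base cycles = 9 + 29 - 1 = 37
Total stalls = 3 * 4 = 12
Total = 37 + 12 = 49

49


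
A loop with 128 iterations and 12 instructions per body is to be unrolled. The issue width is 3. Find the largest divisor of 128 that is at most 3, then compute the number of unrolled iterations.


Largest divisor of 128 <= 3 is 2
New iterations = 128 / 2 = 64

64


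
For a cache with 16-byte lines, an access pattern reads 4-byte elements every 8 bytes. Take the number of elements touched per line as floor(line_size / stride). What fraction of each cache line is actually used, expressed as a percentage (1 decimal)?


Elements per cache line = floor(16 / 8) = 2
Bytes used = 2 * 4 = 8
Utilization = 8 / 16 * 100 = 50.0%

50.0


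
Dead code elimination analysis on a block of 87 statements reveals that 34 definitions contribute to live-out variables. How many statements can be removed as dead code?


Dead code = total statements - live definitions
= 87 - 34 = 53

53


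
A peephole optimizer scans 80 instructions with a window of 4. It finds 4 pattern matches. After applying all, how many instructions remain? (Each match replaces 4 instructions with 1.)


Each match removes 3 instructions.
Total removed = 4 * 3 = 12
Remaining = 80 - 12 = 68

68


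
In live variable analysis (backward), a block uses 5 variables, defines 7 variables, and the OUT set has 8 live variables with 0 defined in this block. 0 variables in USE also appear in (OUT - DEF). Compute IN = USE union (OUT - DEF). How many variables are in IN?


OUT - DEF: 8 - 0 = 8
|IN| = |USE| + |OUT - DEF| - |USE ∩ (OUT - DEF)| = 5 + 8 - 0 = 13

13


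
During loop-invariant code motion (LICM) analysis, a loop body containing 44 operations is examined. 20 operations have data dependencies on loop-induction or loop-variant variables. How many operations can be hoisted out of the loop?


Invariant candidates = total - loop-dependent
= 44 - 20 = 24

24


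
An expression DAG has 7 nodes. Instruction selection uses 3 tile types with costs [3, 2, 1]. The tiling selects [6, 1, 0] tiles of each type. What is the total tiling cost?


Total cost = sum(count_i * cost_i)
= 6*3 + 1*2 + 0*1
= 20

20


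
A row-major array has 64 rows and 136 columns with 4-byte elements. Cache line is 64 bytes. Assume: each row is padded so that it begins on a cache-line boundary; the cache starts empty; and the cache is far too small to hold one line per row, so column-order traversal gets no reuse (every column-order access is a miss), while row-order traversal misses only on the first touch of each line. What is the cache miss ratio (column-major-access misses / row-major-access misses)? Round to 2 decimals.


Each row occupies 136 * 4 = 544 bytes and starts on a line boundary, so it spans ceil(544 / 64) = 9 cache lines.
Row-major traversal misses (one per line touched): 64 * ceil(136 * 4 / 64) = 576
Column-major traversal misses (no reuse, every access misses): 64 * 136 = 8704
Ratio = 8704 / 576 = 15.11

15.11


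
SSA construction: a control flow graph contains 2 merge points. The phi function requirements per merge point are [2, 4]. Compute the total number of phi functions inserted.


Total phi functions = sum of phi functions at each join node
= 2 + 4 = 6

6


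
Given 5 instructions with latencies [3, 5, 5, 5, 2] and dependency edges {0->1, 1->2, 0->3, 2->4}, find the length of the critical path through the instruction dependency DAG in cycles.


Compute longest path through dependency graph: dist(Ik) = max over predecessors of dist + latency(Ik).
dist(I0) = latency 3 = 3
dist(I1) = dist(I0) + 5 = 3 + 5 = 8
dist(I2) = dist(I1) + 5 = 8 + 5 = 13
dist(I3) = dist(I0) + 5 = 3 + 5 = 8
dist(I4) = dist(I2) + 2 = 13 + 2 = 15
Critical path = max dist = 15

15


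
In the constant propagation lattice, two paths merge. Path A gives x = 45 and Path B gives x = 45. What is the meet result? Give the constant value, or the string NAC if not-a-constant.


Meet operation: if both paths give the same constant, result is that constant; if they differ, result is NAC (not-a-constant).
Path A: 45, Path B: 45 -> equal
Result: constant -> 45

45


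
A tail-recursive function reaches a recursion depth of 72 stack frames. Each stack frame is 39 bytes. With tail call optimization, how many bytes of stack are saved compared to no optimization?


Without TCO: 72 * 39 = 2808 bytes
With TCO: reuse 1 frame = 39 bytes
Savings = 2808 - 39 = 2769

2769


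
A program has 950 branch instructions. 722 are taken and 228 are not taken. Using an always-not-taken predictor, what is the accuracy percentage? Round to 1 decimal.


Predictor: always-not-taken
Correct predictions = 228
Accuracy = 228 / 950 * 100 = 24.0%

24.0


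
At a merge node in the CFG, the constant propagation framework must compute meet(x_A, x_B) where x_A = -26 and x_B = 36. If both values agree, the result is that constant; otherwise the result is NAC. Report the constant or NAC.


Meet operation: if both paths give the same constant, result is that constant; if they differ, result is NAC (not-a-constant).
Path A: -26, Path B: 36 -> differ
Result: not-a-constant -> NAC

NAC


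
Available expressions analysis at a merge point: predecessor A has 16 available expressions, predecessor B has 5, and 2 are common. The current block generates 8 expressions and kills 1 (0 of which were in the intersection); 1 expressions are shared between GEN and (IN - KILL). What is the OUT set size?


IN = intersection of predecessors = 2
IN - KILL = 2 - 0 = 2
|OUT| = |GEN| + |IN - KILL| - |GEN ∩ (IN - KILL)| = 8 + 2 - 1 = 9

9


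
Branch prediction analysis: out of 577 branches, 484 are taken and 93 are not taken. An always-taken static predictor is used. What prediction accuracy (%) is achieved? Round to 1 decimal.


Predictor: always-taken
Correct predictions = 484
Accuracy = 484 / 577 * 100 = 83.9%

83.9


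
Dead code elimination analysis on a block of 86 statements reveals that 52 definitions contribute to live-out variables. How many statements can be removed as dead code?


Dead code = total statements - live definitions
= 86 - 52 = 34

34


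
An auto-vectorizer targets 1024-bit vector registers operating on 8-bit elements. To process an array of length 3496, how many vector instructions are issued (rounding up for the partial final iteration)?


Width = 1024 / 8 = 128 elements per vector op
Iterations = ceil(3496 / 128) = 28

28


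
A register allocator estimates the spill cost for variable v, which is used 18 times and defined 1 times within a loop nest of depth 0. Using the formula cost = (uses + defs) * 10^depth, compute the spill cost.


uses + defs = 18 + 1 = 19
10^0 = 1
Spill cost = 19 * 1 = 19

19


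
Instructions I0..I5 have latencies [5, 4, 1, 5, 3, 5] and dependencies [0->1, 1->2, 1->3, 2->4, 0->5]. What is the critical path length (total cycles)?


Compute longest path through dependency graph: dist(Ik) = max over predecessors of dist + latency(Ik).
dist(I0) = latency 5 = 5
dist(I1) = dist(I0) + 4 = 5 + 4 = 9
dist(I2) = dist(I1) + 1 = 9 + 1 = 10
dist(I3) = dist(I1) + 5 = 9 + 5 = 14
dist(I4) = dist(I2) + 3 = 10 + 3 = 13
dist(I5) = dist(I0) + 5 = 5 + 5 = 10
Critical path = max dist = 14

14


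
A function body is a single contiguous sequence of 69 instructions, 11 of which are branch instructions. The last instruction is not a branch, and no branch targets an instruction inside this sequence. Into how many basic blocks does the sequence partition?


With no in-sequence branch targets, the leaders are the first instruction plus the instruction after each branch.
Number of basic blocks = branches + 1
= 11 + 1 = 12

12


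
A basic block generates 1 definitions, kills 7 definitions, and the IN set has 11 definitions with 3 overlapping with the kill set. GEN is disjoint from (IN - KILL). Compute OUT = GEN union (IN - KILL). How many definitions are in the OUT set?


IN - KILL: 11 - 3 = 8 surviving definitions
OUT = GEN + surviving = 1 + 8 = 9

9


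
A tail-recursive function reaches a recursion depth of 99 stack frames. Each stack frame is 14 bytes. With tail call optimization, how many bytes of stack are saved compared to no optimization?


Without TCO: 99 * 14 = 1386 bytes
With TCO: reuse 1 frame = 14 bytes
Savings = 1386 - 14 = 1372

1372


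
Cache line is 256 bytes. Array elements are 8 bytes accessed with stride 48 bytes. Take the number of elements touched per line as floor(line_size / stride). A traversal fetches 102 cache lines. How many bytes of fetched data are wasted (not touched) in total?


Elements per line = floor(256 / 48) = 5
Bytes used per line = 5 * 8 = 40
Wasted per line = 256 - 40 = 216
Total wasted = 216 * 102 = 22032

22032


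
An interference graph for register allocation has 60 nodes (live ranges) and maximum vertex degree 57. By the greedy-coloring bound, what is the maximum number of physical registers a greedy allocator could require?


Greedy coloring never needs more than (max_degree + 1) colors: when coloring a vertex, at most max_degree neighbors are already colored.
Upper bound = 57 + 1 = 58

58


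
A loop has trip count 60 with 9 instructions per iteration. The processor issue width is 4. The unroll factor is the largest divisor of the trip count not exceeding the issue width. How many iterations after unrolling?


Largest divisor of 60 <= 4 is 4
New iterations = 60 / 4 = 15

15
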